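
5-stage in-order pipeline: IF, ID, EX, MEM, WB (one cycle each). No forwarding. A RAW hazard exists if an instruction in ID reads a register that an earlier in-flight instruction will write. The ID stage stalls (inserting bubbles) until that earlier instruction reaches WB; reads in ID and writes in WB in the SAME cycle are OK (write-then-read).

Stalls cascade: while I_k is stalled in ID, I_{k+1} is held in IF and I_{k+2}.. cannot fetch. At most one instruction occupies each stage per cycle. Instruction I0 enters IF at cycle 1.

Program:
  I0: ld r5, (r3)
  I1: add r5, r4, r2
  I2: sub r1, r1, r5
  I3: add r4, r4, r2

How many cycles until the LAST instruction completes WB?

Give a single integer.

Answer: 10

Derivation:
I0 ld r5 <- r3: IF@1 ID@2 stall=0 (-) EX@3 MEM@4 WB@5
I1 add r5 <- r4,r2: IF@2 ID@3 stall=0 (-) EX@4 MEM@5 WB@6
I2 sub r1 <- r1,r5: IF@3 ID@4 stall=2 (RAW on I1.r5 (WB@6)) EX@7 MEM@8 WB@9
I3 add r4 <- r4,r2: IF@4 ID@7 stall=0 (-) EX@8 MEM@9 WB@10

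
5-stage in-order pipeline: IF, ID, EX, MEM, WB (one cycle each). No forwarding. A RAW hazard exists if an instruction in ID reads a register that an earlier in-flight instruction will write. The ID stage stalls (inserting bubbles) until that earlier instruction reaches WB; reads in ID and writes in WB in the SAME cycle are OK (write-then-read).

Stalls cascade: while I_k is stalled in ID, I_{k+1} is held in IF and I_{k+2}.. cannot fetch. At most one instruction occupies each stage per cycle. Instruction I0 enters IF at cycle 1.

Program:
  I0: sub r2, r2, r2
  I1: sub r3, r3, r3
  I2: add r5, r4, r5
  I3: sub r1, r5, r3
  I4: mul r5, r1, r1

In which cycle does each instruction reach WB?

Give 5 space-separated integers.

Answer: 5 6 7 10 13

Derivation:
I0 sub r2 <- r2,r2: IF@1 ID@2 stall=0 (-) EX@3 MEM@4 WB@5
I1 sub r3 <- r3,r3: IF@2 ID@3 stall=0 (-) EX@4 MEM@5 WB@6
I2 add r5 <- r4,r5: IF@3 ID@4 stall=0 (-) EX@5 MEM@6 WB@7
I3 sub r1 <- r5,r3: IF@4 ID@5 stall=2 (RAW on I2.r5 (WB@7)) EX@8 MEM@9 WB@10
I4 mul r5 <- r1,r1: IF@5 ID@8 stall=2 (RAW on I3.r1 (WB@10)) EX@11 MEM@12 WB@13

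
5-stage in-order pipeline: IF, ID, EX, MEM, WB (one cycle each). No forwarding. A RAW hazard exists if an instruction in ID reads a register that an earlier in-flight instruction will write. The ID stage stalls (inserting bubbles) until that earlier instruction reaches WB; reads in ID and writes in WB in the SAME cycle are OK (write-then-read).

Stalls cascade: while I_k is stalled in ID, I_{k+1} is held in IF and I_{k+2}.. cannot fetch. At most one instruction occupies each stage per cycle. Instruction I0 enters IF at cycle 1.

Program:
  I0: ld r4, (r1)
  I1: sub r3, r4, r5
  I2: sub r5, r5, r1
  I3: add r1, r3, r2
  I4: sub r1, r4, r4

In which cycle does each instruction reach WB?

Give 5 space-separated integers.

I0 ld r4 <- r1: IF@1 ID@2 stall=0 (-) EX@3 MEM@4 WB@5
I1 sub r3 <- r4,r5: IF@2 ID@3 stall=2 (RAW on I0.r4 (WB@5)) EX@6 MEM@7 WB@8
I2 sub r5 <- r5,r1: IF@3 ID@6 stall=0 (-) EX@7 MEM@8 WB@9
I3 add r1 <- r3,r2: IF@6 ID@7 stall=1 (RAW on I1.r3 (WB@8)) EX@9 MEM@10 WB@11
I4 sub r1 <- r4,r4: IF@7 ID@9 stall=0 (-) EX@10 MEM@11 WB@12

Answer: 5 8 9 11 12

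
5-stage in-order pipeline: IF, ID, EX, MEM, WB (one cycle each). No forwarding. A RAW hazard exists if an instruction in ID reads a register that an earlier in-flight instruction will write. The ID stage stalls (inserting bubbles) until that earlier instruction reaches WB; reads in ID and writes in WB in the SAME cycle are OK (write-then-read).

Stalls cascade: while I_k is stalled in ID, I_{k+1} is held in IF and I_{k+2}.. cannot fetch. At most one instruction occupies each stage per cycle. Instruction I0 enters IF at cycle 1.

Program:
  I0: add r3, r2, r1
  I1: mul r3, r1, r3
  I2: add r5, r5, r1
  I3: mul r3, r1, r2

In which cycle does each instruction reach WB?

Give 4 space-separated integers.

Answer: 5 8 9 10

Derivation:
I0 add r3 <- r2,r1: IF@1 ID@2 stall=0 (-) EX@3 MEM@4 WB@5
I1 mul r3 <- r1,r3: IF@2 ID@3 stall=2 (RAW on I0.r3 (WB@5)) EX@6 MEM@7 WB@8
I2 add r5 <- r5,r1: IF@3 ID@6 stall=0 (-) EX@7 MEM@8 WB@9
I3 mul r3 <- r1,r2: IF@6 ID@7 stall=0 (-) EX@8 MEM@9 WB@10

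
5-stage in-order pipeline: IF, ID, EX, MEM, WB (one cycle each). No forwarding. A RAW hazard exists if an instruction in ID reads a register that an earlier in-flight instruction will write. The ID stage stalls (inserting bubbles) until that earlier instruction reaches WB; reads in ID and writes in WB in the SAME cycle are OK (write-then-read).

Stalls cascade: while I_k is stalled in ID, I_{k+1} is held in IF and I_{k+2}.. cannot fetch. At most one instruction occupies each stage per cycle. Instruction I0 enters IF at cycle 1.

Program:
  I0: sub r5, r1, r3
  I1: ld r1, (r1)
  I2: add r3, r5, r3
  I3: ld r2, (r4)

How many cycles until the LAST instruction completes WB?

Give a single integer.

Answer: 9

Derivation:
I0 sub r5 <- r1,r3: IF@1 ID@2 stall=0 (-) EX@3 MEM@4 WB@5
I1 ld r1 <- r1: IF@2 ID@3 stall=0 (-) EX@4 MEM@5 WB@6
I2 add r3 <- r5,r3: IF@3 ID@4 stall=1 (RAW on I0.r5 (WB@5)) EX@6 MEM@7 WB@8
I3 ld r2 <- r4: IF@4 ID@6 stall=0 (-) EX@7 MEM@8 WB@9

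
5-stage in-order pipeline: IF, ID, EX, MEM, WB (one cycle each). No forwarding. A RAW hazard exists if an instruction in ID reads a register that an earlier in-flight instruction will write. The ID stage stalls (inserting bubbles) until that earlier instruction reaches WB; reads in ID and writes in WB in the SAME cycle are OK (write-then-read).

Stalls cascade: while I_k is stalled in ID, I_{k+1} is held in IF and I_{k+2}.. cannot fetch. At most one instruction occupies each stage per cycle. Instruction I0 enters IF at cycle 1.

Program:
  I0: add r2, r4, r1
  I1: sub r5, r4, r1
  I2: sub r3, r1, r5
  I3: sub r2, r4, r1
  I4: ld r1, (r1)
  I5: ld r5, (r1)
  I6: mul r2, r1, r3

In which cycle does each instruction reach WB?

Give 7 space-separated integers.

Answer: 5 6 9 10 11 14 15

Derivation:
I0 add r2 <- r4,r1: IF@1 ID@2 stall=0 (-) EX@3 MEM@4 WB@5
I1 sub r5 <- r4,r1: IF@2 ID@3 stall=0 (-) EX@4 MEM@5 WB@6
I2 sub r3 <- r1,r5: IF@3 ID@4 stall=2 (RAW on I1.r5 (WB@6)) EX@7 MEM@8 WB@9
I3 sub r2 <- r4,r1: IF@4 ID@7 stall=0 (-) EX@8 MEM@9 WB@10
I4 ld r1 <- r1: IF@7 ID@8 stall=0 (-) EX@9 MEM@10 WB@11
I5 ld r5 <- r1: IF@8 ID@9 stall=2 (RAW on I4.r1 (WB@11)) EX@12 MEM@13 WB@14
I6 mul r2 <- r1,r3: IF@9 ID@12 stall=0 (-) EX@13 MEM@14 WB@15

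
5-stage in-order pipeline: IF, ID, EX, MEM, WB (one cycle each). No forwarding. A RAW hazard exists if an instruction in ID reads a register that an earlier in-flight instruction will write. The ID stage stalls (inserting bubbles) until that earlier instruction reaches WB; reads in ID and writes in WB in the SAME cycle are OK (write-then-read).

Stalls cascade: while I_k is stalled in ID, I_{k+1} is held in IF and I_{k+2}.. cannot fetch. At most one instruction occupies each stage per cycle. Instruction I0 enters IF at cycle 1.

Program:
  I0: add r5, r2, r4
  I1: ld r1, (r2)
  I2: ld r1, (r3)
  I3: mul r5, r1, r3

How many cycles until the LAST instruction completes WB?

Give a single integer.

I0 add r5 <- r2,r4: IF@1 ID@2 stall=0 (-) EX@3 MEM@4 WB@5
I1 ld r1 <- r2: IF@2 ID@3 stall=0 (-) EX@4 MEM@5 WB@6
I2 ld r1 <- r3: IF@3 ID@4 stall=0 (-) EX@5 MEM@6 WB@7
I3 mul r5 <- r1,r3: IF@4 ID@5 stall=2 (RAW on I2.r1 (WB@7)) EX@8 MEM@9 WB@10

Answer: 10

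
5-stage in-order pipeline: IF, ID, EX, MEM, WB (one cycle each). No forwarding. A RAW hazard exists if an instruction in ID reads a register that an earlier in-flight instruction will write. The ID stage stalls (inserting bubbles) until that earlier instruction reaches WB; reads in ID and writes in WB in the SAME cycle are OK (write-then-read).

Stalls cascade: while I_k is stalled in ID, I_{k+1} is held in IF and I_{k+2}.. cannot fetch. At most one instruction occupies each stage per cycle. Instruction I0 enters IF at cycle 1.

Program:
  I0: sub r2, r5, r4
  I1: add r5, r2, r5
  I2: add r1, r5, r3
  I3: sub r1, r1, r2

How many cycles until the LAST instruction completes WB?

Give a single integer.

I0 sub r2 <- r5,r4: IF@1 ID@2 stall=0 (-) EX@3 MEM@4 WB@5
I1 add r5 <- r2,r5: IF@2 ID@3 stall=2 (RAW on I0.r2 (WB@5)) EX@6 MEM@7 WB@8
I2 add r1 <- r5,r3: IF@3 ID@6 stall=2 (RAW on I1.r5 (WB@8)) EX@9 MEM@10 WB@11
I3 sub r1 <- r1,r2: IF@6 ID@9 stall=2 (RAW on I2.r1 (WB@11)) EX@12 MEM@13 WB@14

Answer: 14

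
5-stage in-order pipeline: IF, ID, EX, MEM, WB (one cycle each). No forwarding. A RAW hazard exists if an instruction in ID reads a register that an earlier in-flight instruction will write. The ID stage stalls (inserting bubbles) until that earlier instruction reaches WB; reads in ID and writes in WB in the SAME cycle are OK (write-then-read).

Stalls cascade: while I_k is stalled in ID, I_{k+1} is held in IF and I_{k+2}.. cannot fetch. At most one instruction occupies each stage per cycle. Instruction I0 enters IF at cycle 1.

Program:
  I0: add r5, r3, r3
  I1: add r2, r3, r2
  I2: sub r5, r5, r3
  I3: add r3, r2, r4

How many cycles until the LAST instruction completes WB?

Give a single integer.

I0 add r5 <- r3,r3: IF@1 ID@2 stall=0 (-) EX@3 MEM@4 WB@5
I1 add r2 <- r3,r2: IF@2 ID@3 stall=0 (-) EX@4 MEM@5 WB@6
I2 sub r5 <- r5,r3: IF@3 ID@4 stall=1 (RAW on I0.r5 (WB@5)) EX@6 MEM@7 WB@8
I3 add r3 <- r2,r4: IF@4 ID@6 stall=0 (-) EX@7 MEM@8 WB@9

Answer: 9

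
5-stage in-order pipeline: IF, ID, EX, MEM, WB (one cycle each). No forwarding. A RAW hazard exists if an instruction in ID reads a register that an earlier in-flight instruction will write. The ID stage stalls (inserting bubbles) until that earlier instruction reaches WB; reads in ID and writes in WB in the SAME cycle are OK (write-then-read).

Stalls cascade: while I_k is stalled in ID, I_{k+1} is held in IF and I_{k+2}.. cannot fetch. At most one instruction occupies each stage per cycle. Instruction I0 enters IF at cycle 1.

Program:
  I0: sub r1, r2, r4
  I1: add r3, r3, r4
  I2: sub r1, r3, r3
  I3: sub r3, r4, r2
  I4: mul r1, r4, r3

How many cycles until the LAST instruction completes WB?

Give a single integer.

Answer: 13

Derivation:
I0 sub r1 <- r2,r4: IF@1 ID@2 stall=0 (-) EX@3 MEM@4 WB@5
I1 add r3 <- r3,r4: IF@2 ID@3 stall=0 (-) EX@4 MEM@5 WB@6
I2 sub r1 <- r3,r3: IF@3 ID@4 stall=2 (RAW on I1.r3 (WB@6)) EX@7 MEM@8 WB@9
I3 sub r3 <- r4,r2: IF@4 ID@7 stall=0 (-) EX@8 MEM@9 WB@10
I4 mul r1 <- r4,r3: IF@7 ID@8 stall=2 (RAW on I3.r3 (WB@10)) EX@11 MEM@12 WB@13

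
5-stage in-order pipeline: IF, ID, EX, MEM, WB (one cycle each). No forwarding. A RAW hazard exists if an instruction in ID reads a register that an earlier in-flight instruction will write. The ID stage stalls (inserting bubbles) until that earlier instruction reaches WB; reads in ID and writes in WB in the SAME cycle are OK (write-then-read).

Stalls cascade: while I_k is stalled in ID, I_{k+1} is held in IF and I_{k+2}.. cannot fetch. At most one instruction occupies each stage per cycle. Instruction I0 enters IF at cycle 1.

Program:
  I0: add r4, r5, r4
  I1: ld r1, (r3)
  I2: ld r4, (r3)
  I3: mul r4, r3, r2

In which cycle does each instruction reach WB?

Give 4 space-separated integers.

I0 add r4 <- r5,r4: IF@1 ID@2 stall=0 (-) EX@3 MEM@4 WB@5
I1 ld r1 <- r3: IF@2 ID@3 stall=0 (-) EX@4 MEM@5 WB@6
I2 ld r4 <- r3: IF@3 ID@4 stall=0 (-) EX@5 MEM@6 WB@7
I3 mul r4 <- r3,r2: IF@4 ID@5 stall=0 (-) EX@6 MEM@7 WB@8

Answer: 5 6 7 8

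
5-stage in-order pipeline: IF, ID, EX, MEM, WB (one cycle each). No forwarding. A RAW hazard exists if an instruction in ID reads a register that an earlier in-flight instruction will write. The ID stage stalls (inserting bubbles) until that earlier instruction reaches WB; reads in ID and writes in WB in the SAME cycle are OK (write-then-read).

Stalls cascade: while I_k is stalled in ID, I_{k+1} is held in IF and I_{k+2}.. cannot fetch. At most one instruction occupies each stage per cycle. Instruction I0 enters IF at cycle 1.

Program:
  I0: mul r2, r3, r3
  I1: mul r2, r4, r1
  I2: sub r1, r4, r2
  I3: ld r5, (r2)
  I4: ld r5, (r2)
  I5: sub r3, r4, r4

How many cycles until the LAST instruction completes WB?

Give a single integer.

I0 mul r2 <- r3,r3: IF@1 ID@2 stall=0 (-) EX@3 MEM@4 WB@5
I1 mul r2 <- r4,r1: IF@2 ID@3 stall=0 (-) EX@4 MEM@5 WB@6
I2 sub r1 <- r4,r2: IF@3 ID@4 stall=2 (RAW on I1.r2 (WB@6)) EX@7 MEM@8 WB@9
I3 ld r5 <- r2: IF@4 ID@7 stall=0 (-) EX@8 MEM@9 WB@10
I4 ld r5 <- r2: IF@7 ID@8 stall=0 (-) EX@9 MEM@10 WB@11
I5 sub r3 <- r4,r4: IF@8 ID@9 stall=0 (-) EX@10 MEM@11 WB@12

Answer: 12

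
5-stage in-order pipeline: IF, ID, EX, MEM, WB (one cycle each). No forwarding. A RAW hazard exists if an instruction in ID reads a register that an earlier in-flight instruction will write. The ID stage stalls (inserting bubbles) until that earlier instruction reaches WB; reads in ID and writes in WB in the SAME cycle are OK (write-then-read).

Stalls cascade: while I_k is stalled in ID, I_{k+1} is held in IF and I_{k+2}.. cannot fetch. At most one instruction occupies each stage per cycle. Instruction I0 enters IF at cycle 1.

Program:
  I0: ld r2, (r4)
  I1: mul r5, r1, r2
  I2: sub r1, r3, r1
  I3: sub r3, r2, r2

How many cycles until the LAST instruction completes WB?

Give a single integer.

I0 ld r2 <- r4: IF@1 ID@2 stall=0 (-) EX@3 MEM@4 WB@5
I1 mul r5 <- r1,r2: IF@2 ID@3 stall=2 (RAW on I0.r2 (WB@5)) EX@6 MEM@7 WB@8
I2 sub r1 <- r3,r1: IF@3 ID@6 stall=0 (-) EX@7 MEM@8 WB@9
I3 sub r3 <- r2,r2: IF@6 ID@7 stall=0 (-) EX@8 MEM@9 WB@10

Answer: 10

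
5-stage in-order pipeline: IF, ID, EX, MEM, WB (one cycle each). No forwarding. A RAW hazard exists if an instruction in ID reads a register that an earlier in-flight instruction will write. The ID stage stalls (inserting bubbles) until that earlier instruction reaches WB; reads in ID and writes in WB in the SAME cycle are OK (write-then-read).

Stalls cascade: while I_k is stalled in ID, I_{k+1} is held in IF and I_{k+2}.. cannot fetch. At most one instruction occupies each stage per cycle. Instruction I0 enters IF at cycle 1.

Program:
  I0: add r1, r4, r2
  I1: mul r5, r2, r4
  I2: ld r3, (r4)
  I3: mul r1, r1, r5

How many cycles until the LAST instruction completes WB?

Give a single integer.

Answer: 9

Derivation:
I0 add r1 <- r4,r2: IF@1 ID@2 stall=0 (-) EX@3 MEM@4 WB@5
I1 mul r5 <- r2,r4: IF@2 ID@3 stall=0 (-) EX@4 MEM@5 WB@6
I2 ld r3 <- r4: IF@3 ID@4 stall=0 (-) EX@5 MEM@6 WB@7
I3 mul r1 <- r1,r5: IF@4 ID@5 stall=1 (RAW on I1.r5 (WB@6)) EX@7 MEM@8 WB@9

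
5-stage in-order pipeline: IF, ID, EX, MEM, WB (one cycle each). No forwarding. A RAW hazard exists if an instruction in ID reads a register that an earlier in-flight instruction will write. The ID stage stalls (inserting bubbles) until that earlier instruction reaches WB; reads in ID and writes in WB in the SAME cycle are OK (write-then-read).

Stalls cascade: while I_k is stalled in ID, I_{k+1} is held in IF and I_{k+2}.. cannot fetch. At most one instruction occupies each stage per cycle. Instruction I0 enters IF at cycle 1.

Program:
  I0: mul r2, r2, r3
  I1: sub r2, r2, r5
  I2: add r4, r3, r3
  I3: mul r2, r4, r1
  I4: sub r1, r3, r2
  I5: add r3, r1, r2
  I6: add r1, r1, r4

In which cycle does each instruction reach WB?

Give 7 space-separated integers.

Answer: 5 8 9 12 15 18 19

Derivation:
I0 mul r2 <- r2,r3: IF@1 ID@2 stall=0 (-) EX@3 MEM@4 WB@5
I1 sub r2 <- r2,r5: IF@2 ID@3 stall=2 (RAW on I0.r2 (WB@5)) EX@6 MEM@7 WB@8
I2 add r4 <- r3,r3: IF@3 ID@6 stall=0 (-) EX@7 MEM@8 WB@9
I3 mul r2 <- r4,r1: IF@6 ID@7 stall=2 (RAW on I2.r4 (WB@9)) EX@10 MEM@11 WB@12
I4 sub r1 <- r3,r2: IF@7 ID@10 stall=2 (RAW on I3.r2 (WB@12)) EX@13 MEM@14 WB@15
I5 add r3 <- r1,r2: IF@10 ID@13 stall=2 (RAW on I4.r1 (WB@15)) EX@16 MEM@17 WB@18
I6 add r1 <- r1,r4: IF@13 ID@16 stall=0 (-) EX@17 MEM@18 WB@19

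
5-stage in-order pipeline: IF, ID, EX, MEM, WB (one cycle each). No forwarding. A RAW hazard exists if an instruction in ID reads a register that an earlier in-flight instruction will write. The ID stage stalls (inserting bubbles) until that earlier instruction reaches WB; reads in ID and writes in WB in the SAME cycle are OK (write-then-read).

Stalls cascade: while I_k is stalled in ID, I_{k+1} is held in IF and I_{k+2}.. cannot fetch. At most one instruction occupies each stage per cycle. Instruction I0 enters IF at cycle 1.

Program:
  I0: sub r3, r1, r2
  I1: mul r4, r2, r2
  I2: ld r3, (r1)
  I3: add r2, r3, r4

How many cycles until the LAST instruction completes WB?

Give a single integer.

Answer: 10

Derivation:
I0 sub r3 <- r1,r2: IF@1 ID@2 stall=0 (-) EX@3 MEM@4 WB@5
I1 mul r4 <- r2,r2: IF@2 ID@3 stall=0 (-) EX@4 MEM@5 WB@6
I2 ld r3 <- r1: IF@3 ID@4 stall=0 (-) EX@5 MEM@6 WB@7
I3 add r2 <- r3,r4: IF@4 ID@5 stall=2 (RAW on I2.r3 (WB@7)) EX@8 MEM@9 WB@10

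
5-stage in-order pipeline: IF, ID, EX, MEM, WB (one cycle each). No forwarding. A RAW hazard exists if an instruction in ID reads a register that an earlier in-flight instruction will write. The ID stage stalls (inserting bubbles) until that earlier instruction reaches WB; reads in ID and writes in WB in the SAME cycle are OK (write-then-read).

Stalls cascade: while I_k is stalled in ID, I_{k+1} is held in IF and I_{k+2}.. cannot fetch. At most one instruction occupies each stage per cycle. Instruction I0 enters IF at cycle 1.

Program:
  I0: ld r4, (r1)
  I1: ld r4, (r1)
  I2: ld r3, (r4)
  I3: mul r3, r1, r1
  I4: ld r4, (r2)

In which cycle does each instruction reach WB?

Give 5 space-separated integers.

Answer: 5 6 9 10 11

Derivation:
I0 ld r4 <- r1: IF@1 ID@2 stall=0 (-) EX@3 MEM@4 WB@5
I1 ld r4 <- r1: IF@2 ID@3 stall=0 (-) EX@4 MEM@5 WB@6
I2 ld r3 <- r4: IF@3 ID@4 stall=2 (RAW on I1.r4 (WB@6)) EX@7 MEM@8 WB@9
I3 mul r3 <- r1,r1: IF@4 ID@7 stall=0 (-) EX@8 MEM@9 WB@10
I4 ld r4 <- r2: IF@7 ID@8 stall=0 (-) EX@9 MEM@10 WB@11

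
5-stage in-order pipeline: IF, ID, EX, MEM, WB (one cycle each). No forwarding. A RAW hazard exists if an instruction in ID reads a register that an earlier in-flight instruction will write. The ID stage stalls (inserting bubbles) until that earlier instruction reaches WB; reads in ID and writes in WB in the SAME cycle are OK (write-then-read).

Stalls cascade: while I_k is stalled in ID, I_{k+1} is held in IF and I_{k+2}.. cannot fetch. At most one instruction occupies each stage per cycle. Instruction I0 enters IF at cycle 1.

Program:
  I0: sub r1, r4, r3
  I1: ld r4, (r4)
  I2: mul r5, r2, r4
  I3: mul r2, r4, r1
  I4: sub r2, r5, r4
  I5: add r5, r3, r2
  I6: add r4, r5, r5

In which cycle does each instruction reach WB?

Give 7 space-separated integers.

Answer: 5 6 9 10 12 15 18

Derivation:
I0 sub r1 <- r4,r3: IF@1 ID@2 stall=0 (-) EX@3 MEM@4 WB@5
I1 ld r4 <- r4: IF@2 ID@3 stall=0 (-) EX@4 MEM@5 WB@6
I2 mul r5 <- r2,r4: IF@3 ID@4 stall=2 (RAW on I1.r4 (WB@6)) EX@7 MEM@8 WB@9
I3 mul r2 <- r4,r1: IF@4 ID@7 stall=0 (-) EX@8 MEM@9 WB@10
I4 sub r2 <- r5,r4: IF@7 ID@8 stall=1 (RAW on I2.r5 (WB@9)) EX@10 MEM@11 WB@12
I5 add r5 <- r3,r2: IF@8 ID@10 stall=2 (RAW on I4.r2 (WB@12)) EX@13 MEM@14 WB@15
I6 add r4 <- r5,r5: IF@10 ID@13 stall=2 (RAW on I5.r5 (WB@15)) EX@16 MEM@17 WB@18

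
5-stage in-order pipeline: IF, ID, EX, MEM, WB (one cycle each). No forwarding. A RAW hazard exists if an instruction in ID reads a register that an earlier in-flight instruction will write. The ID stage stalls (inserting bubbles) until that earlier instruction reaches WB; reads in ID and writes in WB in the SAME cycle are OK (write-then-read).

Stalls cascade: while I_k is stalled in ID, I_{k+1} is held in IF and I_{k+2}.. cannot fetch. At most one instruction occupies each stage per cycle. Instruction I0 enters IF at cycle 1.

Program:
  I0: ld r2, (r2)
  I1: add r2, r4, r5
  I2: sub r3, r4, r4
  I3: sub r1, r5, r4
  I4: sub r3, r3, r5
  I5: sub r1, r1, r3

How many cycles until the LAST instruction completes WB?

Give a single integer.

Answer: 13

Derivation:
I0 ld r2 <- r2: IF@1 ID@2 stall=0 (-) EX@3 MEM@4 WB@5
I1 add r2 <- r4,r5: IF@2 ID@3 stall=0 (-) EX@4 MEM@5 WB@6
I2 sub r3 <- r4,r4: IF@3 ID@4 stall=0 (-) EX@5 MEM@6 WB@7
I3 sub r1 <- r5,r4: IF@4 ID@5 stall=0 (-) EX@6 MEM@7 WB@8
I4 sub r3 <- r3,r5: IF@5 ID@6 stall=1 (RAW on I2.r3 (WB@7)) EX@8 MEM@9 WB@10
I5 sub r1 <- r1,r3: IF@6 ID@8 stall=2 (RAW on I4.r3 (WB@10)) EX@11 MEM@12 WB@13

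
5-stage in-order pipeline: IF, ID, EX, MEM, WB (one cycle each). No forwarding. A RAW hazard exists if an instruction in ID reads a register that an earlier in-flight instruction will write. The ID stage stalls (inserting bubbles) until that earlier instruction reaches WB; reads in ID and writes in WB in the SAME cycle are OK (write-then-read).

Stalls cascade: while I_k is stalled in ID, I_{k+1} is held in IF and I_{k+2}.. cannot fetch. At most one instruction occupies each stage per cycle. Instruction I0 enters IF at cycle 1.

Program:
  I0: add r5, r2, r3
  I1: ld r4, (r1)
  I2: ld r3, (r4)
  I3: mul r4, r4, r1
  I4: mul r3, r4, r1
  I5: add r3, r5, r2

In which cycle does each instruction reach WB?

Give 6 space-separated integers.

I0 add r5 <- r2,r3: IF@1 ID@2 stall=0 (-) EX@3 MEM@4 WB@5
I1 ld r4 <- r1: IF@2 ID@3 stall=0 (-) EX@4 MEM@5 WB@6
I2 ld r3 <- r4: IF@3 ID@4 stall=2 (RAW on I1.r4 (WB@6)) EX@7 MEM@8 WB@9
I3 mul r4 <- r4,r1: IF@4 ID@7 stall=0 (-) EX@8 MEM@9 WB@10
I4 mul r3 <- r4,r1: IF@7 ID@8 stall=2 (RAW on I3.r4 (WB@10)) EX@11 MEM@12 WB@13
I5 add r3 <- r5,r2: IF@8 ID@11 stall=0 (-) EX@12 MEM@13 WB@14

Answer: 5 6 9 10 13 14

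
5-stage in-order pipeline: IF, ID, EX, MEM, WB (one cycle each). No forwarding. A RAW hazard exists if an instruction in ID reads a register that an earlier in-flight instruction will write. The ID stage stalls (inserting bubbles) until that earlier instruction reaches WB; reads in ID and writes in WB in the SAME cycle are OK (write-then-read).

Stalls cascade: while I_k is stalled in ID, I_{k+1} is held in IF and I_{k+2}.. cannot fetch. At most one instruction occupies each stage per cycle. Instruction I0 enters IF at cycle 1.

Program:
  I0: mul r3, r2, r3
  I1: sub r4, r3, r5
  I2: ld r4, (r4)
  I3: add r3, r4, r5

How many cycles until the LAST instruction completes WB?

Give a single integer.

I0 mul r3 <- r2,r3: IF@1 ID@2 stall=0 (-) EX@3 MEM@4 WB@5
I1 sub r4 <- r3,r5: IF@2 ID@3 stall=2 (RAW on I0.r3 (WB@5)) EX@6 MEM@7 WB@8
I2 ld r4 <- r4: IF@3 ID@6 stall=2 (RAW on I1.r4 (WB@8)) EX@9 MEM@10 WB@11
I3 add r3 <- r4,r5: IF@6 ID@9 stall=2 (RAW on I2.r4 (WB@11)) EX@12 MEM@13 WB@14

Answer: 14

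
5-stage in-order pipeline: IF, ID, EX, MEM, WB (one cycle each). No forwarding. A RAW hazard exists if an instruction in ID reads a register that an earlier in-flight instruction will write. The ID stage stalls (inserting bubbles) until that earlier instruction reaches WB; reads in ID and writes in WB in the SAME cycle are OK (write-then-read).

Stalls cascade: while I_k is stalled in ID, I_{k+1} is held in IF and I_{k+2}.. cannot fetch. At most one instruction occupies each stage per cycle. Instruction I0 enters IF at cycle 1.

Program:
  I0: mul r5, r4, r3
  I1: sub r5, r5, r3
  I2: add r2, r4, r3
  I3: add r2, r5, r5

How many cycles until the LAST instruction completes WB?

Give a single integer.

Answer: 11

Derivation:
I0 mul r5 <- r4,r3: IF@1 ID@2 stall=0 (-) EX@3 MEM@4 WB@5
I1 sub r5 <- r5,r3: IF@2 ID@3 stall=2 (RAW on I0.r5 (WB@5)) EX@6 MEM@7 WB@8
I2 add r2 <- r4,r3: IF@3 ID@6 stall=0 (-) EX@7 MEM@8 WB@9
I3 add r2 <- r5,r5: IF@6 ID@7 stall=1 (RAW on I1.r5 (WB@8)) EX@9 MEM@10 WB@11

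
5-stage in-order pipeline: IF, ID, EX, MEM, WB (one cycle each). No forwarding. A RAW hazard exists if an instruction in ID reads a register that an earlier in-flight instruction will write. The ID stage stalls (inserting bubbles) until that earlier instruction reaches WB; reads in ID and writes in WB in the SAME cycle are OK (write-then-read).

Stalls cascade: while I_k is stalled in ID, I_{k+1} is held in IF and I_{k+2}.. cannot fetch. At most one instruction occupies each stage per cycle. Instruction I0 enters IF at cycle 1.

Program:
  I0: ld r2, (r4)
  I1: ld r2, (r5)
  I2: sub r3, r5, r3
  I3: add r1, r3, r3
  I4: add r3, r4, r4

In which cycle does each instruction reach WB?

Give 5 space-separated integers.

I0 ld r2 <- r4: IF@1 ID@2 stall=0 (-) EX@3 MEM@4 WB@5
I1 ld r2 <- r5: IF@2 ID@3 stall=0 (-) EX@4 MEM@5 WB@6
I2 sub r3 <- r5,r3: IF@3 ID@4 stall=0 (-) EX@5 MEM@6 WB@7
I3 add r1 <- r3,r3: IF@4 ID@5 stall=2 (RAW on I2.r3 (WB@7)) EX@8 MEM@9 WB@10
I4 add r3 <- r4,r4: IF@5 ID@8 stall=0 (-) EX@9 MEM@10 WB@11

Answer: 5 6 7 10 11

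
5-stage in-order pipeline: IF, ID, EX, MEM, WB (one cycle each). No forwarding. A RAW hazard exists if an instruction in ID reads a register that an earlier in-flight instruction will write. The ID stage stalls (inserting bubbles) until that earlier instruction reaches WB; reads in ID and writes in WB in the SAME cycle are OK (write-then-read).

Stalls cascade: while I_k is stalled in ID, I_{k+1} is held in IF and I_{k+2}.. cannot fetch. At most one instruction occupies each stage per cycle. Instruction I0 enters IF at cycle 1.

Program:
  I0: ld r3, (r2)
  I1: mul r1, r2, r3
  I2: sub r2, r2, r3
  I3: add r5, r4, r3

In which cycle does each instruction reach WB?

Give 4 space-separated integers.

Answer: 5 8 9 10

Derivation:
I0 ld r3 <- r2: IF@1 ID@2 stall=0 (-) EX@3 MEM@4 WB@5
I1 mul r1 <- r2,r3: IF@2 ID@3 stall=2 (RAW on I0.r3 (WB@5)) EX@6 MEM@7 WB@8
I2 sub r2 <- r2,r3: IF@3 ID@6 stall=0 (-) EX@7 MEM@8 WB@9
I3 add r5 <- r4,r3: IF@6 ID@7 stall=0 (-) EX@8 MEM@9 WB@10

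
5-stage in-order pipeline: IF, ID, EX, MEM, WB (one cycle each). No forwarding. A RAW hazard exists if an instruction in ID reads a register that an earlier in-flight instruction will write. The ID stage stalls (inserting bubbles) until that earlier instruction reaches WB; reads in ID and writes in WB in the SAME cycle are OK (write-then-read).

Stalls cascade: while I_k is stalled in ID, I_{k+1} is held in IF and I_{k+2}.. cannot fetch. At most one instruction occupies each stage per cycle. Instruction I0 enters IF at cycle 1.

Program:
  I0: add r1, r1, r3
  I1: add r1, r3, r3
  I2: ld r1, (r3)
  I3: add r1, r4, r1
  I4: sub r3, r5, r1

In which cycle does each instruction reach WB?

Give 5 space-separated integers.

I0 add r1 <- r1,r3: IF@1 ID@2 stall=0 (-) EX@3 MEM@4 WB@5
I1 add r1 <- r3,r3: IF@2 ID@3 stall=0 (-) EX@4 MEM@5 WB@6
I2 ld r1 <- r3: IF@3 ID@4 stall=0 (-) EX@5 MEM@6 WB@7
I3 add r1 <- r4,r1: IF@4 ID@5 stall=2 (RAW on I2.r1 (WB@7)) EX@8 MEM@9 WB@10
I4 sub r3 <- r5,r1: IF@5 ID@8 stall=2 (RAW on I3.r1 (WB@10)) EX@11 MEM@12 WB@13

Answer: 5 6 7 10 13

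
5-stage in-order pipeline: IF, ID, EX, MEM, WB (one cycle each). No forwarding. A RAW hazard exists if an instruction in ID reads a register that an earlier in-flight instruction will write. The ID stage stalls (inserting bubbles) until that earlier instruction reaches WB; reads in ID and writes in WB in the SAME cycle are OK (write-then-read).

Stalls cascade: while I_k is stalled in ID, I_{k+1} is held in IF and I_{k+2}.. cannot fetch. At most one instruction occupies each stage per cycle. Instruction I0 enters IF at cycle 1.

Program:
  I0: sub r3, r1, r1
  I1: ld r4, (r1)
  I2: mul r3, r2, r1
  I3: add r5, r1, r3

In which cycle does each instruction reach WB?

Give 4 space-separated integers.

Answer: 5 6 7 10

Derivation:
I0 sub r3 <- r1,r1: IF@1 ID@2 stall=0 (-) EX@3 MEM@4 WB@5
I1 ld r4 <- r1: IF@2 ID@3 stall=0 (-) EX@4 MEM@5 WB@6
I2 mul r3 <- r2,r1: IF@3 ID@4 stall=0 (-) EX@5 MEM@6 WB@7
I3 add r5 <- r1,r3: IF@4 ID@5 stall=2 (RAW on I2.r3 (WB@7)) EX@8 MEM@9 WB@10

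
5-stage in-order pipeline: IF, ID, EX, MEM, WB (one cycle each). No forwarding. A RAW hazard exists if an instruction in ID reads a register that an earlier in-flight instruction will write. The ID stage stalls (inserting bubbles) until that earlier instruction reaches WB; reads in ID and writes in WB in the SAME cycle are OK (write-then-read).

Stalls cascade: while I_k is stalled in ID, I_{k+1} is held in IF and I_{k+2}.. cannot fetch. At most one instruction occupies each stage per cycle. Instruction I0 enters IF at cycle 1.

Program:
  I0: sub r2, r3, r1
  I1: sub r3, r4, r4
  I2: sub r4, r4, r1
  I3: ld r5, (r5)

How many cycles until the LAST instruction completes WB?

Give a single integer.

Answer: 8

Derivation:
I0 sub r2 <- r3,r1: IF@1 ID@2 stall=0 (-) EX@3 MEM@4 WB@5
I1 sub r3 <- r4,r4: IF@2 ID@3 stall=0 (-) EX@4 MEM@5 WB@6
I2 sub r4 <- r4,r1: IF@3 ID@4 stall=0 (-) EX@5 MEM@6 WB@7
I3 ld r5 <- r5: IF@4 ID@5 stall=0 (-) EX@6 MEM@7 WB@8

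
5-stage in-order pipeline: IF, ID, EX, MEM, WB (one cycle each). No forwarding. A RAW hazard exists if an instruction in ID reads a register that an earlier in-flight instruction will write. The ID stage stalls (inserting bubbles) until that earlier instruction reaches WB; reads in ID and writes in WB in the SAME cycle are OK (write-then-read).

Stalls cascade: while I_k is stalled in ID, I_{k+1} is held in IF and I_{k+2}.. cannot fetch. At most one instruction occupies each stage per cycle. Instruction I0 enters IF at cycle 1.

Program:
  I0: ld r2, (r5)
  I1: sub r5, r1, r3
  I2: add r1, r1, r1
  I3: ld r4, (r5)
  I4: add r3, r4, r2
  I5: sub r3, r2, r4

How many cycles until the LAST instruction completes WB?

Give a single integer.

Answer: 13

Derivation:
I0 ld r2 <- r5: IF@1 ID@2 stall=0 (-) EX@3 MEM@4 WB@5
I1 sub r5 <- r1,r3: IF@2 ID@3 stall=0 (-) EX@4 MEM@5 WB@6
I2 add r1 <- r1,r1: IF@3 ID@4 stall=0 (-) EX@5 MEM@6 WB@7
I3 ld r4 <- r5: IF@4 ID@5 stall=1 (RAW on I1.r5 (WB@6)) EX@7 MEM@8 WB@9
I4 add r3 <- r4,r2: IF@5 ID@7 stall=2 (RAW on I3.r4 (WB@9)) EX@10 MEM@11 WB@12
I5 sub r3 <- r2,r4: IF@7 ID@10 stall=0 (-) EX@11 MEM@12 WB@13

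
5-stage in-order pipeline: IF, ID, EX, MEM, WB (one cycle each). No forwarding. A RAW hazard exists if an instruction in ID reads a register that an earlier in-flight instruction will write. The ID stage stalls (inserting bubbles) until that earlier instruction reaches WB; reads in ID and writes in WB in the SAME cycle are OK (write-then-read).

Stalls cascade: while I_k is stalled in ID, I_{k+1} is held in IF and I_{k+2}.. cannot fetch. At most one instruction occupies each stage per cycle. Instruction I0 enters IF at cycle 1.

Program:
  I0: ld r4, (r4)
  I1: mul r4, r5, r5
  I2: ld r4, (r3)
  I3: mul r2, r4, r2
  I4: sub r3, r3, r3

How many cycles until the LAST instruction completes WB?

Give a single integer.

Answer: 11

Derivation:
I0 ld r4 <- r4: IF@1 ID@2 stall=0 (-) EX@3 MEM@4 WB@5
I1 mul r4 <- r5,r5: IF@2 ID@3 stall=0 (-) EX@4 MEM@5 WB@6
I2 ld r4 <- r3: IF@3 ID@4 stall=0 (-) EX@5 MEM@6 WB@7
I3 mul r2 <- r4,r2: IF@4 ID@5 stall=2 (RAW on I2.r4 (WB@7)) EX@8 MEM@9 WB@10
I4 sub r3 <- r3,r3: IF@5 ID@8 stall=0 (-) EX@9 MEM@10 WB@11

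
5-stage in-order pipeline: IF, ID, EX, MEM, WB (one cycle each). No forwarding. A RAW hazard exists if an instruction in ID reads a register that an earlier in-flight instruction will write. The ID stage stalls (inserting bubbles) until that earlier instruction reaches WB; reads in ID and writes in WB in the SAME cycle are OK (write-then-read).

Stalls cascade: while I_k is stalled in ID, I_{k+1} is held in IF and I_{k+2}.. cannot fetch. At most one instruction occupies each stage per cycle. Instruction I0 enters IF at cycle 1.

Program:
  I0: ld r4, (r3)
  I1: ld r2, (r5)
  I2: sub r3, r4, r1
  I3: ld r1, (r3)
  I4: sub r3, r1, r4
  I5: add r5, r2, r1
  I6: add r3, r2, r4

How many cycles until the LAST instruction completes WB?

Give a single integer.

I0 ld r4 <- r3: IF@1 ID@2 stall=0 (-) EX@3 MEM@4 WB@5
I1 ld r2 <- r5: IF@2 ID@3 stall=0 (-) EX@4 MEM@5 WB@6
I2 sub r3 <- r4,r1: IF@3 ID@4 stall=1 (RAW on I0.r4 (WB@5)) EX@6 MEM@7 WB@8
I3 ld r1 <- r3: IF@4 ID@6 stall=2 (RAW on I2.r3 (WB@8)) EX@9 MEM@10 WB@11
I4 sub r3 <- r1,r4: IF@6 ID@9 stall=2 (RAW on I3.r1 (WB@11)) EX@12 MEM@13 WB@14
I5 add r5 <- r2,r1: IF@9 ID@12 stall=0 (-) EX@13 MEM@14 WB@15
I6 add r3 <- r2,r4: IF@12 ID@13 stall=0 (-) EX@14 MEM@15 WB@16

Answer: 16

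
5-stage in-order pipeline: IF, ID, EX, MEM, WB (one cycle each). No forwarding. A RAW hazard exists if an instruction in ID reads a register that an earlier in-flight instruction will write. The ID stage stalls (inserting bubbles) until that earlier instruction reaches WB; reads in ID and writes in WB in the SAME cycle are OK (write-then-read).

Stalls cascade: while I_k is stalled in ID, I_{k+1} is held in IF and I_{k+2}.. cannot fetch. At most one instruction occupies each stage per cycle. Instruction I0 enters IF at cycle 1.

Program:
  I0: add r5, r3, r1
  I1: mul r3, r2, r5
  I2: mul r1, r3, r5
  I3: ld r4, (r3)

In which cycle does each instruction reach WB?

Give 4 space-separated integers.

Answer: 5 8 11 12

Derivation:
I0 add r5 <- r3,r1: IF@1 ID@2 stall=0 (-) EX@3 MEM@4 WB@5
I1 mul r3 <- r2,r5: IF@2 ID@3 stall=2 (RAW on I0.r5 (WB@5)) EX@6 MEM@7 WB@8
I2 mul r1 <- r3,r5: IF@3 ID@6 stall=2 (RAW on I1.r3 (WB@8)) EX@9 MEM@10 WB@11
I3 ld r4 <- r3: IF@6 ID@9 stall=0 (-) EX@10 MEM@11 WB@12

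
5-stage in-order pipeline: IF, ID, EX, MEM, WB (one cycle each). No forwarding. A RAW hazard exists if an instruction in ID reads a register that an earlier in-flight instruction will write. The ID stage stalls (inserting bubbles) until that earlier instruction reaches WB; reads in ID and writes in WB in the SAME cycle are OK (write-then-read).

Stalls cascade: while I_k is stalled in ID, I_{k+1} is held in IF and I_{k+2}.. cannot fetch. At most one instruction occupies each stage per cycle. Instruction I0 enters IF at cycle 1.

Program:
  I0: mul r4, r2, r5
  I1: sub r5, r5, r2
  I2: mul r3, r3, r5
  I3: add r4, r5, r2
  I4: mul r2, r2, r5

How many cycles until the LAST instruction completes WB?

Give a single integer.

I0 mul r4 <- r2,r5: IF@1 ID@2 stall=0 (-) EX@3 MEM@4 WB@5
I1 sub r5 <- r5,r2: IF@2 ID@3 stall=0 (-) EX@4 MEM@5 WB@6
I2 mul r3 <- r3,r5: IF@3 ID@4 stall=2 (RAW on I1.r5 (WB@6)) EX@7 MEM@8 WB@9
I3 add r4 <- r5,r2: IF@4 ID@7 stall=0 (-) EX@8 MEM@9 WB@10
I4 mul r2 <- r2,r5: IF@7 ID@8 stall=0 (-) EX@9 MEM@10 WB@11

Answer: 11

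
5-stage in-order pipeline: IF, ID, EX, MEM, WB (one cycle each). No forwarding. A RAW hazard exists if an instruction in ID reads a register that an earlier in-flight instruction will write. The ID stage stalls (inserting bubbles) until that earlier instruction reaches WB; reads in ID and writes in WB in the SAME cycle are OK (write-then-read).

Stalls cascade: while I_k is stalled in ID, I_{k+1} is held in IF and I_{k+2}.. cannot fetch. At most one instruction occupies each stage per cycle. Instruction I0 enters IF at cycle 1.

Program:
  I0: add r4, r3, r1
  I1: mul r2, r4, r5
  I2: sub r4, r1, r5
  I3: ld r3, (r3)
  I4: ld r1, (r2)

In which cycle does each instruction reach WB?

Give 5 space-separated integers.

Answer: 5 8 9 10 11

Derivation:
I0 add r4 <- r3,r1: IF@1 ID@2 stall=0 (-) EX@3 MEM@4 WB@5
I1 mul r2 <- r4,r5: IF@2 ID@3 stall=2 (RAW on I0.r4 (WB@5)) EX@6 MEM@7 WB@8
I2 sub r4 <- r1,r5: IF@3 ID@6 stall=0 (-) EX@7 MEM@8 WB@9
I3 ld r3 <- r3: IF@6 ID@7 stall=0 (-) EX@8 MEM@9 WB@10
I4 ld r1 <- r2: IF@7 ID@8 stall=0 (-) EX@9 MEM@10 WB@11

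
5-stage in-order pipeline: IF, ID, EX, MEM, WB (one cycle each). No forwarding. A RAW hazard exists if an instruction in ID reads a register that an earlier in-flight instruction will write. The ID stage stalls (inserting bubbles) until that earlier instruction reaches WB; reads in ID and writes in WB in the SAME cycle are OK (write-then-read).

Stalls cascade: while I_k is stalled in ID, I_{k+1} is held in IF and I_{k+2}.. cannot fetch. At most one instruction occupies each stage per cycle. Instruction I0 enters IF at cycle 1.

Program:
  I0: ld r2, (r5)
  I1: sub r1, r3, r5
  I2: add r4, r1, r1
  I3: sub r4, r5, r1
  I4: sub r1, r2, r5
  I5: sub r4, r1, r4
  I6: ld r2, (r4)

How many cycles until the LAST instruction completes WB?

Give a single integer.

I0 ld r2 <- r5: IF@1 ID@2 stall=0 (-) EX@3 MEM@4 WB@5
I1 sub r1 <- r3,r5: IF@2 ID@3 stall=0 (-) EX@4 MEM@5 WB@6
I2 add r4 <- r1,r1: IF@3 ID@4 stall=2 (RAW on I1.r1 (WB@6)) EX@7 MEM@8 WB@9
I3 sub r4 <- r5,r1: IF@4 ID@7 stall=0 (-) EX@8 MEM@9 WB@10
I4 sub r1 <- r2,r5: IF@7 ID@8 stall=0 (-) EX@9 MEM@10 WB@11
I5 sub r4 <- r1,r4: IF@8 ID@9 stall=2 (RAW on I4.r1 (WB@11)) EX@12 MEM@13 WB@14
I6 ld r2 <- r4: IF@9 ID@12 stall=2 (RAW on I5.r4 (WB@14)) EX@15 MEM@16 WB@17

Answer: 17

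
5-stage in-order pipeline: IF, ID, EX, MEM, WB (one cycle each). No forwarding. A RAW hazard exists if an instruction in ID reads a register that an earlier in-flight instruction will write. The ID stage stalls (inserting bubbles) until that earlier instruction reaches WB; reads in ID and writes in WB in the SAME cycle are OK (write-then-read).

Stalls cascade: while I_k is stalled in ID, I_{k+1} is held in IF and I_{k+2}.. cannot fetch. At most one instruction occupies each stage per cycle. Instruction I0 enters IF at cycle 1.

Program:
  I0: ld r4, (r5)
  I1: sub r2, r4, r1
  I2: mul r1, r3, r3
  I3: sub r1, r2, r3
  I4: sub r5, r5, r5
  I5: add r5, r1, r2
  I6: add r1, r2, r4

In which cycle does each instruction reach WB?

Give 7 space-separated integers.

Answer: 5 8 9 11 12 14 15

Derivation:
I0 ld r4 <- r5: IF@1 ID@2 stall=0 (-) EX@3 MEM@4 WB@5
I1 sub r2 <- r4,r1: IF@2 ID@3 stall=2 (RAW on I0.r4 (WB@5)) EX@6 MEM@7 WB@8
I2 mul r1 <- r3,r3: IF@3 ID@6 stall=0 (-) EX@7 MEM@8 WB@9
I3 sub r1 <- r2,r3: IF@6 ID@7 stall=1 (RAW on I1.r2 (WB@8)) EX@9 MEM@10 WB@11
I4 sub r5 <- r5,r5: IF@7 ID@9 stall=0 (-) EX@10 MEM@11 WB@12
I5 add r5 <- r1,r2: IF@9 ID@10 stall=1 (RAW on I3.r1 (WB@11)) EX@12 MEM@13 WB@14
I6 add r1 <- r2,r4: IF@10 ID@12 stall=0 (-) EX@13 MEM@14 WB@15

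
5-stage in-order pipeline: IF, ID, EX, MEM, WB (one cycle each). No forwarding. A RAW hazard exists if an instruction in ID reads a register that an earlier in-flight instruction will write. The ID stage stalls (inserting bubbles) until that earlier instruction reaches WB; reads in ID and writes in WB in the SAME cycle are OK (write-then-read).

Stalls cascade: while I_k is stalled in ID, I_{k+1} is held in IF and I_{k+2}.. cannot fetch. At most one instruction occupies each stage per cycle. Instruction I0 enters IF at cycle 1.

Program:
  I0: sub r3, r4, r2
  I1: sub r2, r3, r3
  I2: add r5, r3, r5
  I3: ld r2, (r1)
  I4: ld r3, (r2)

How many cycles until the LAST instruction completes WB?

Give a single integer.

Answer: 13

Derivation:
I0 sub r3 <- r4,r2: IF@1 ID@2 stall=0 (-) EX@3 MEM@4 WB@5
I1 sub r2 <- r3,r3: IF@2 ID@3 stall=2 (RAW on I0.r3 (WB@5)) EX@6 MEM@7 WB@8
I2 add r5 <- r3,r5: IF@3 ID@6 stall=0 (-) EX@7 MEM@8 WB@9
I3 ld r2 <- r1: IF@6 ID@7 stall=0 (-) EX@8 MEM@9 WB@10
I4 ld r3 <- r2: IF@7 ID@8 stall=2 (RAW on I3.r2 (WB@10)) EX@11 MEM@12 WB@13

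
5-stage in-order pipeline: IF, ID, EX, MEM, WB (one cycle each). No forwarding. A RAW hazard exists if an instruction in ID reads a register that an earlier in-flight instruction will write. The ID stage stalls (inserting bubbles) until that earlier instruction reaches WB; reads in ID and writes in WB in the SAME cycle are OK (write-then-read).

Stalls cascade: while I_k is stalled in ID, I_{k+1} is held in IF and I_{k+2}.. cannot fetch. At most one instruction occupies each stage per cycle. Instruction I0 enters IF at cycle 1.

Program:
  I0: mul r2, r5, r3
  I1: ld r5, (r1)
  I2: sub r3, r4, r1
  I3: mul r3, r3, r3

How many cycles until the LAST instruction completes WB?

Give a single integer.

I0 mul r2 <- r5,r3: IF@1 ID@2 stall=0 (-) EX@3 MEM@4 WB@5
I1 ld r5 <- r1: IF@2 ID@3 stall=0 (-) EX@4 MEM@5 WB@6
I2 sub r3 <- r4,r1: IF@3 ID@4 stall=0 (-) EX@5 MEM@6 WB@7
I3 mul r3 <- r3,r3: IF@4 ID@5 stall=2 (RAW on I2.r3 (WB@7)) EX@8 MEM@9 WB@10

Answer: 10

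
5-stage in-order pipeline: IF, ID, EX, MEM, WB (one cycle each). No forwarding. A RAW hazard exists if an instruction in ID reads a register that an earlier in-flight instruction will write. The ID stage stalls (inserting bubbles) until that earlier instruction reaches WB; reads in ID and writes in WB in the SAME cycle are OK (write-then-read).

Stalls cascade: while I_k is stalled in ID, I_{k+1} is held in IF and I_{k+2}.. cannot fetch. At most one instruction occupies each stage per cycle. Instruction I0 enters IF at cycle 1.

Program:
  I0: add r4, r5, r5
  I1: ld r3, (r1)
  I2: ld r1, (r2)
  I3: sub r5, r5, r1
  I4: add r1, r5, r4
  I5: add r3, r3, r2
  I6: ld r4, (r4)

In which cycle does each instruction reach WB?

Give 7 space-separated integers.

Answer: 5 6 7 10 13 14 15

Derivation:
I0 add r4 <- r5,r5: IF@1 ID@2 stall=0 (-) EX@3 MEM@4 WB@5
I1 ld r3 <- r1: IF@2 ID@3 stall=0 (-) EX@4 MEM@5 WB@6
I2 ld r1 <- r2: IF@3 ID@4 stall=0 (-) EX@5 MEM@6 WB@7
I3 sub r5 <- r5,r1: IF@4 ID@5 stall=2 (RAW on I2.r1 (WB@7)) EX@8 MEM@9 WB@10
I4 add r1 <- r5,r4: IF@5 ID@8 stall=2 (RAW on I3.r5 (WB@10)) EX@11 MEM@12 WB@13
I5 add r3 <- r3,r2: IF@8 ID@11 stall=0 (-) EX@12 MEM@13 WB@14
I6 ld r4 <- r4: IF@11 ID@12 stall=0 (-) EX@13 MEM@14 WB@15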